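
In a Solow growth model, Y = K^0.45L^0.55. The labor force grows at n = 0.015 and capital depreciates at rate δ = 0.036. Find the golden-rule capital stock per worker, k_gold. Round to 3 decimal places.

k_gold ≈ 52.402

The effective depreciation rate is n + δ = 0.015 + 0.036 = 0.051.
Golden rule sets MPK = n+δ: 0.45·k^(0.45−1) = 0.051, so k_gold = (0.45/0.051)^(1/0.55) ≈ 52.4022.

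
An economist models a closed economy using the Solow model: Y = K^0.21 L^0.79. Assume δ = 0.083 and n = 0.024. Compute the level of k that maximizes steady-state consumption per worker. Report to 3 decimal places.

k_gold ≈ 2.348

n + δ = 0.024 + 0.083 = 0.107.
Maximizing c = f(k) − (n+δ)·k gives f'(k) = n+δ, i.e. 0.21·k^(0.21−1) = 0.107, so k_gold = (0.21/0.107)^(1/0.79) ≈ 2.3479.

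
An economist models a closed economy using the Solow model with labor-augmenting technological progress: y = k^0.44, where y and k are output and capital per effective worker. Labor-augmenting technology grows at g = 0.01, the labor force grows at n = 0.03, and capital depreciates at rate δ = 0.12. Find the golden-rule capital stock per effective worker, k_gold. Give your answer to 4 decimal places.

Capital per effective worker breaks even when investment replaces (n + g + δ)·k; here n + g + δ = 0.16.
Setting f'(k) = n+g+δ gives 0.44·k^(0.44−1) = 0.16, hence k_gold = (0.44/0.16)^(1/0.56) ≈ 6.0887.

k_gold ≈ 6.0887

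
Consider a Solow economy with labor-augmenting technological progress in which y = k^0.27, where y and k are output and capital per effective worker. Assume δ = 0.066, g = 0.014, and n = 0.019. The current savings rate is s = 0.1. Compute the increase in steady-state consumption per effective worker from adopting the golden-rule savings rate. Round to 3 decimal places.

Break-even investment rate: n + g + δ = 0.019 + 0.014 + 0.066 = 0.099.
Current steady state (s = 0.1): k* = (0.1/0.099)^(1/0.73) ≈ 1.0139, y* = 1.0139^0.27 ≈ 1.0037, c* = (1−0.1)·1.0037 ≈ 0.9034.
Maximizing c = f(k) − (n+g+δ)·k gives f'(k) = n+g+δ, i.e. 0.27·k^(0.27−1) = 0.099, so k_gold = (0.27/0.099)^(1/0.73) ≈ 3.9527.
y_gold = 3.9527^0.27 ≈ 1.4493, c_gold = y_gold − 0.099·k_gold ≈ 1.0580.
Gain: Δc = 1.0580 − 0.9034 ≈ 0.1546.

Δc ≈ 0.155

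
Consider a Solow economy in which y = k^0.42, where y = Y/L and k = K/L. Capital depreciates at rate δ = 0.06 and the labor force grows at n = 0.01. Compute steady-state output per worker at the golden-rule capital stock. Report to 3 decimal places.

n + δ = 0.01 + 0.06 = 0.07.
Golden rule sets MPK = n+δ: 0.42·k^(0.42−1) = 0.07, so k_gold = (0.42/0.07)^(1/0.58) ≈ 21.9604.
Output: y_gold = k_gold^0.42 = 21.9604^0.42 ≈ 3.6601.

y_gold ≈ 3.660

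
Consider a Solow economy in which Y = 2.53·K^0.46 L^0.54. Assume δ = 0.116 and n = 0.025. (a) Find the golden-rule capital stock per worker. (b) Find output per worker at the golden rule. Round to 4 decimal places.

Break-even investment rate: n + δ = 0.025 + 0.116 = 0.141.
Setting f'(k) = n+δ gives 0.46·2.53·k^(0.46−1) = 0.141, hence k_gold = (0.46·2.53/0.141)^(1/0.54) ≈ 49.8330.
y_gold = 2.53·49.8330^0.46 ≈ 15.2749.

(a) k_gold ≈ 49.8330; (b) y_gold ≈ 15.2749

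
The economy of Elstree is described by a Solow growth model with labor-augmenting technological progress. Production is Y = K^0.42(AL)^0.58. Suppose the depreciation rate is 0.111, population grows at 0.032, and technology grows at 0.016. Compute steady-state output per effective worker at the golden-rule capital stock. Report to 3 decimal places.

The effective depreciation rate is n + g + δ = 0.032 + 0.016 + 0.111 = 0.159.
Maximizing c = f(k) − (n+g+δ)·k gives f'(k) = n+g+δ, i.e. 0.42·k^(0.42−1) = 0.159, so k_gold = (0.42/0.159)^(1/0.58) ≈ 5.3374.
Output: y_gold = k_gold^0.42 = 5.3374^0.42 ≈ 2.0206.

y_gold ≈ 2.021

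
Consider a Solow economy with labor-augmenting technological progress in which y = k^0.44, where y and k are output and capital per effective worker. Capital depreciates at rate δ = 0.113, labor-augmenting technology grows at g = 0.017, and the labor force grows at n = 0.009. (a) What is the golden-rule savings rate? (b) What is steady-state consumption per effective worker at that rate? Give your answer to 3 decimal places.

(a) s_gold = 0.440; (b) c_gold ≈ 1.385

n + g + δ = 0.009 + 0.017 + 0.113 = 0.139.
For Cobb-Douglas, s_gold equals capital's share: s_gold = 0.44.
Golden rule sets MPK = n+g+δ: 0.44·k^(0.44−1) = 0.139, so k_gold = (0.44/0.139)^(1/0.56) ≈ 7.8278.
y_gold = 7.8278^0.44 ≈ 2.4729; c_gold = (1−0.44)·y_gold ≈ 1.3848.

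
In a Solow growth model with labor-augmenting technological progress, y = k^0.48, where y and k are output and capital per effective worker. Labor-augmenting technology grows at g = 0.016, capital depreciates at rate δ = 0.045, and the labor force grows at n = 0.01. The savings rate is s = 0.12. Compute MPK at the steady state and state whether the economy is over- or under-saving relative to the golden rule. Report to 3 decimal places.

under-saving; MPK ≈ 0.284

n + g + δ = 0.01 + 0.016 + 0.045 = 0.071.
Steady-state k*: s·k^0.48 = 0.071·k gives k* = (0.12/0.071)^(1/0.52) ≈ 2.7436.
MPK = 0.48·2.7436^(-0.52) ≈ 0.2840.
MPK > n+g+δ = 0.071, so the economy is dynamically efficient (under-saving).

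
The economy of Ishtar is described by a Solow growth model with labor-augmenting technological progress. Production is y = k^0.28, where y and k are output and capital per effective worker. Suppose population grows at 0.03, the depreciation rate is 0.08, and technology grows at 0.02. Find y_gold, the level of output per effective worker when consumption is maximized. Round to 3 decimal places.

The effective depreciation rate is n + g + δ = 0.03 + 0.02 + 0.08 = 0.13.
Golden rule sets MPK = n+g+δ: 0.28·k^(0.28−1) = 0.13, so k_gold = (0.28/0.13)^(1/0.72) ≈ 2.9027.
Output: y_gold = k_gold^0.28 = 2.9027^0.28 ≈ 1.3477.

y_gold ≈ 1.348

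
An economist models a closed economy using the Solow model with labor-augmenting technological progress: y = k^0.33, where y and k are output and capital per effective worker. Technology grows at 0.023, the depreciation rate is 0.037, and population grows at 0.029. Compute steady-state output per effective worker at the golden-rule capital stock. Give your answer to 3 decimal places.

y_gold ≈ 1.907

Capital per effective worker breaks even when investment replaces (n + g + δ)·k; here n + g + δ = 0.089.
Maximizing c = f(k) − (n+g+δ)·k gives f'(k) = n+g+δ, i.e. 0.33·k^(0.33−1) = 0.089, so k_gold = (0.33/0.089)^(1/0.67) ≈ 7.0703.
Output: y_gold = k_gold^0.33 = 7.0703^0.33 ≈ 1.9068.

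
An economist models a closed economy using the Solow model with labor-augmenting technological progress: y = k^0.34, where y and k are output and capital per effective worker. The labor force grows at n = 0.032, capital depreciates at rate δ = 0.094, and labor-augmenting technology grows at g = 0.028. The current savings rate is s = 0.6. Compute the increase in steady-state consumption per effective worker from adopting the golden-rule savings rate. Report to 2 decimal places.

Δc ≈ 0.19

Capital per effective worker breaks even when investment replaces (n + g + δ)·k; here n + g + δ = 0.154.
Current steady state (s = 0.6): k* = (0.6/0.154)^(1/0.66) ≈ 7.8505, y* = 7.8505^0.34 ≈ 2.0149, c* = (1−0.6)·2.0149 ≈ 0.8060.
Setting f'(k) = n+g+δ gives 0.34·k^(0.34−1) = 0.154, hence k_gold = (0.34/0.154)^(1/0.66) ≈ 3.3201.
y_gold = 3.3201^0.34 ≈ 1.5038, c_gold = y_gold − 0.154·k_gold ≈ 0.9925.
Gain: Δc = 0.9925 − 0.8060 ≈ 0.1865.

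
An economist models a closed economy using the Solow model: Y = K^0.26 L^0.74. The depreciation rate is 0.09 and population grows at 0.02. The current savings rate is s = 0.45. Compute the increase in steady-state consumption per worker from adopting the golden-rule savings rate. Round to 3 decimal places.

Δc ≈ 0.099

Capital per worker breaks even when investment replaces (n + δ)·k; here n + δ = 0.11.
Current steady state (s = 0.45): k* = (0.45/0.11)^(1/0.74) ≈ 6.7109, y* = 6.7109^0.26 ≈ 1.6405, c* = (1−0.45)·1.6405 ≈ 0.9022.
Maximizing c = f(k) − (n+δ)·k gives f'(k) = n+δ, i.e. 0.26·k^(0.26−1) = 0.11, so k_gold = (0.26/0.11)^(1/0.74) ≈ 3.1977.
y_gold = 3.1977^0.26 ≈ 1.3529, c_gold = y_gold − 0.11·k_gold ≈ 1.0011.
Gain: Δc = 1.0011 − 0.9022 ≈ 0.0989.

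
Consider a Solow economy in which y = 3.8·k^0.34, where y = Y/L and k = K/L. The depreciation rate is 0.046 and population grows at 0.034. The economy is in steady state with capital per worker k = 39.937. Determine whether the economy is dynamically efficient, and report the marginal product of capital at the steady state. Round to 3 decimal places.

dynamically efficient; MPK ≈ 0.113

Capital per worker breaks even when investment replaces (n + δ)·k; here n + δ = 0.08.
MPK = 0.34·3.8·k^(0.34−1) = 0.34·3.8·39.937^(-0.66) ≈ 0.1133.
MPK > 0.08, so the economy is dynamically efficient (under-saving).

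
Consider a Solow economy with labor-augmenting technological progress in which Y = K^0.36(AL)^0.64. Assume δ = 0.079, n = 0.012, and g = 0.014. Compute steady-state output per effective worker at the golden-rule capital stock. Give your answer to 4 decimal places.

The effective depreciation rate is n + g + δ = 0.012 + 0.014 + 0.079 = 0.105.
Golden rule sets MPK = n+g+δ: 0.36·k^(0.36−1) = 0.105, so k_gold = (0.36/0.105)^(1/0.64) ≈ 6.8567.
Output: y_gold = k_gold^0.36 = 6.8567^0.36 ≈ 1.9999.

y_gold ≈ 1.9999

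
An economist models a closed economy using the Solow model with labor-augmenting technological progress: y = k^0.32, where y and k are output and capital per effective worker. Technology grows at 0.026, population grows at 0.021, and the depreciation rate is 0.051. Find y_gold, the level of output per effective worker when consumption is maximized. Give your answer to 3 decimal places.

Capital per effective worker breaks even when investment replaces (n + g + δ)·k; here n + g + δ = 0.098.
At the golden rule the marginal product of capital equals n+g+δ: 0.32·k^(0.32−1) = 0.098. Solving, k_gold = (0.32/0.098)^(1/0.68) ≈ 5.6986.
Output: y_gold = k_gold^0.32 = 5.6986^0.32 ≈ 1.7452.

y_gold ≈ 1.745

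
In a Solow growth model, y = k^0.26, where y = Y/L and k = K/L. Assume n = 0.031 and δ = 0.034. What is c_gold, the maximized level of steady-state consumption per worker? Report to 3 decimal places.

c_gold ≈ 1.204

Break-even investment rate: n + δ = 0.031 + 0.034 = 0.065.
At the golden rule the marginal product of capital equals n+δ: 0.26·k^(0.26−1) = 0.065. Solving, k_gold = (0.26/0.065)^(1/0.74) ≈ 6.5102.
y_gold = 6.5102^0.26 ≈ 1.6276.
c_gold = y_gold − (n+δ)·k_gold = 1.6276 − 0.065·6.5102 ≈ 1.2044.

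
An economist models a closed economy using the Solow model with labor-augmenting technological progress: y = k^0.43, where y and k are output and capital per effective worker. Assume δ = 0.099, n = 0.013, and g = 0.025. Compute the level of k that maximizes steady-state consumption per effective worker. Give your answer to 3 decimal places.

The effective depreciation rate is n + g + δ = 0.013 + 0.025 + 0.099 = 0.137.
At the golden rule the marginal product of capital equals n+g+δ: 0.43·k^(0.43−1) = 0.137. Solving, k_gold = (0.43/0.137)^(1/0.57) ≈ 7.4385.

k_gold ≈ 7.439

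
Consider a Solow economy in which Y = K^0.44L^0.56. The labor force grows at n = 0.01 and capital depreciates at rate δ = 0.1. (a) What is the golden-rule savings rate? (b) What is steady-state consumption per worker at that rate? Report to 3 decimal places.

(a) s_gold = 0.440; (b) c_gold ≈ 1.664

Capital per worker breaks even when investment replaces (n + δ)·k; here n + δ = 0.11.
For Cobb-Douglas, s_gold equals capital's share: s_gold = 0.44.
Maximizing c = f(k) − (n+δ)·k gives f'(k) = n+δ, i.e. 0.44·k^(0.44−1) = 0.11, so k_gold = (0.44/0.11)^(1/0.56) ≈ 11.8880.
y_gold = 11.8880^0.44 ≈ 2.9720; c_gold = (1−0.44)·y_gold ≈ 1.6643.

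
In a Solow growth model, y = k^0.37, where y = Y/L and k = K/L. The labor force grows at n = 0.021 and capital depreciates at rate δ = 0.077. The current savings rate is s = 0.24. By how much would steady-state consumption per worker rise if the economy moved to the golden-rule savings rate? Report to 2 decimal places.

Δc ≈ 0.09

n + δ = 0.021 + 0.077 = 0.098.
Current steady state (s = 0.24): k* = (0.24/0.098)^(1/0.63) ≈ 4.1442, y* = 4.1442^0.37 ≈ 1.6922, c* = (1−0.24)·1.6922 ≈ 1.2861.
At the golden rule the marginal product of capital equals n+δ: 0.37·k^(0.37−1) = 0.098. Solving, k_gold = (0.37/0.098)^(1/0.63) ≈ 8.2382.
y_gold = 8.2382^0.37 ≈ 2.1820, c_gold = y_gold − 0.098·k_gold ≈ 1.3747.
Gain: Δc = 1.3747 − 1.2861 ≈ 0.0886.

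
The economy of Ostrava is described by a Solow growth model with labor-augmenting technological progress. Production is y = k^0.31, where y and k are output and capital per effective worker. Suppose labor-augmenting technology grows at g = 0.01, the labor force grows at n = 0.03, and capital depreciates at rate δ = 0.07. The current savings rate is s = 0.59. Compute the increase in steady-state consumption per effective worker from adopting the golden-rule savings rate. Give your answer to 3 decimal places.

n + g + δ = 0.03 + 0.01 + 0.07 = 0.11.
Current steady state (s = 0.59): k* = (0.59/0.11)^(1/0.69) ≈ 11.4074, y* = 11.4074^0.31 ≈ 2.1268, c* = (1−0.59)·2.1268 ≈ 0.8720.
Maximizing c = f(k) − (n+g+δ)·k gives f'(k) = n+g+δ, i.e. 0.31·k^(0.31−1) = 0.11, so k_gold = (0.31/0.11)^(1/0.69) ≈ 4.4888.
y_gold = 4.4888^0.31 ≈ 1.5928, c_gold = y_gold − 0.11·k_gold ≈ 1.0990.
Gain: Δc = 1.0990 − 0.8720 ≈ 0.2270.

Δc ≈ 0.227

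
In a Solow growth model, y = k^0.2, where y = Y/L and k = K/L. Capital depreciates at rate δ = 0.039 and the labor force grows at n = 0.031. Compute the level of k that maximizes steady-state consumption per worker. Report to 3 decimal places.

The effective depreciation rate is n + δ = 0.031 + 0.039 = 0.07.
At the golden rule the marginal product of capital equals n+δ: 0.2·k^(0.2−1) = 0.07. Solving, k_gold = (0.2/0.07)^(1/0.8) ≈ 3.7146.

k_gold ≈ 3.715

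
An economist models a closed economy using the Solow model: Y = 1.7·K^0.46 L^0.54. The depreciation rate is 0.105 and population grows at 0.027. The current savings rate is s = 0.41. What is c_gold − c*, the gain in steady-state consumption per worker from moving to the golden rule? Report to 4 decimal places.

Δc ≈ 0.0394

The effective depreciation rate is n + δ = 0.027 + 0.105 = 0.132.
Current steady state (s = 0.41): k* = (0.41·1.7/0.132)^(1/0.54) ≈ 21.7900, y* = 1.7·21.7900^0.46 ≈ 7.0153, c* = (1−0.41)·7.0153 ≈ 4.1390.
Setting f'(k) = n+δ gives 0.46·1.7·k^(0.46−1) = 0.132, hence k_gold = (0.46·1.7/0.132)^(1/0.54) ≈ 26.9651.
y_gold = 1.7·26.9651^0.46 ≈ 7.7378, c_gold = y_gold − 0.132·k_gold ≈ 4.1784.
Gain: Δc = 4.1784 − 4.1390 ≈ 0.0394.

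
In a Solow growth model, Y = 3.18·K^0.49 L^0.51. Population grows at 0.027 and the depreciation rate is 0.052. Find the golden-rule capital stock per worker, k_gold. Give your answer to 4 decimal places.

k_gold ≈ 346.1051

n + δ = 0.027 + 0.052 = 0.079.
Setting f'(k) = n+δ gives 0.49·3.18·k^(0.49−1) = 0.079, hence k_gold = (0.49·3.18/0.079)^(1/0.51) ≈ 346.1051.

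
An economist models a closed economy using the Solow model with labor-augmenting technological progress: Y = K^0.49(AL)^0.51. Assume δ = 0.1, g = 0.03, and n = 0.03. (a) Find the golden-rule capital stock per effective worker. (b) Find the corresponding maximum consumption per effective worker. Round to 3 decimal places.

(a) k_gold ≈ 8.976; (b) c_gold ≈ 1.495

The effective depreciation rate is n + g + δ = 0.03 + 0.03 + 0.1 = 0.16.
Setting f'(k) = n+g+δ gives 0.49·k^(0.49−1) = 0.16, hence k_gold = (0.49/0.16)^(1/0.51) ≈ 8.9762.
y_gold = 8.9762^0.49 ≈ 2.9310; c_gold = y_gold − 0.16·k_gold ≈ 1.4948.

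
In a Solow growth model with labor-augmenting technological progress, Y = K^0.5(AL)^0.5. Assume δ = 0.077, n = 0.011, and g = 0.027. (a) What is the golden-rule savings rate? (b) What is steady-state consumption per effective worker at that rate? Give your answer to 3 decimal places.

The effective depreciation rate is n + g + δ = 0.011 + 0.027 + 0.077 = 0.115.
For Cobb-Douglas, s_gold equals capital's share: s_gold = 0.5.
Maximizing c = f(k) − (n+g+δ)·k gives f'(k) = n+g+δ, i.e. 0.5·k^(0.5−1) = 0.115, so k_gold = (0.5/0.115)^(1/0.5) ≈ 18.9036.
y_gold = 18.9036^0.5 ≈ 4.3478; c_gold = (1−0.5)·y_gold ≈ 2.1739.

(a) s_gold = 0.500; (b) c_gold ≈ 2.174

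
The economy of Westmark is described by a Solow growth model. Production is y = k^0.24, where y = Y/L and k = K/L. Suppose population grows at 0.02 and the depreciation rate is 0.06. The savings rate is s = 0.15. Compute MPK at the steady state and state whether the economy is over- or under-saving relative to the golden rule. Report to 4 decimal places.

under-saving; MPK ≈ 0.1280

n + δ = 0.02 + 0.06 = 0.08.
Steady-state k*: s·k^0.24 = 0.08·k gives k* = (0.15/0.08)^(1/0.76) ≈ 2.2867.
MPK = 0.24·2.2867^(-0.76) ≈ 0.1280.
MPK > n+δ = 0.08, so the economy is dynamically efficient (under-saving).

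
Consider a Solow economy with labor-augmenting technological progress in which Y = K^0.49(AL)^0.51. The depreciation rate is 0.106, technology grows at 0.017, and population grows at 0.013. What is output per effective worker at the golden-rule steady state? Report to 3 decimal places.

y_gold ≈ 3.426

The effective depreciation rate is n + g + δ = 0.013 + 0.017 + 0.106 = 0.136.
Golden rule sets MPK = n+g+δ: 0.49·k^(0.49−1) = 0.136, so k_gold = (0.49/0.136)^(1/0.51) ≈ 12.3448.
Output: y_gold = k_gold^0.49 = 12.3448^0.49 ≈ 3.4263.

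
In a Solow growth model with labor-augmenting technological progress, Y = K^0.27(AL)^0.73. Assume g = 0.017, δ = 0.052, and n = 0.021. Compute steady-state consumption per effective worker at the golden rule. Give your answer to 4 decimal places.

c_gold ≈ 1.0960

n + g + δ = 0.021 + 0.017 + 0.052 = 0.09.
At the golden rule the marginal product of capital equals n+g+δ: 0.27·k^(0.27−1) = 0.09. Solving, k_gold = (0.27/0.09)^(1/0.73) ≈ 4.5039.
y_gold = 4.5039^0.27 ≈ 1.5013.
c_gold = y_gold − (n+g+δ)·k_gold = 1.5013 − 0.09·4.5039 ≈ 1.0960.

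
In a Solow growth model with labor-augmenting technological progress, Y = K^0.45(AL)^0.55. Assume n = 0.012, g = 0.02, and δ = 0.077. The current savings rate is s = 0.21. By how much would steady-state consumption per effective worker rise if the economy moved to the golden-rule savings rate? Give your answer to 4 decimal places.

Break-even investment rate: n + g + δ = 0.012 + 0.02 + 0.077 = 0.109.
Current steady state (s = 0.21): k* = (0.21/0.109)^(1/0.55) ≈ 3.2946, y* = 3.2946^0.45 ≈ 1.7101, c* = (1−0.21)·1.7101 ≈ 1.3510.
Golden rule sets MPK = n+g+δ: 0.45·k^(0.45−1) = 0.109, so k_gold = (0.45/0.109)^(1/0.55) ≈ 13.1708.
y_gold = 13.1708^0.45 ≈ 3.1903, c_gold = y_gold − 0.109·k_gold ≈ 1.7546.
Gain: Δc = 1.7546 − 1.3510 ≈ 0.4037.

Δc ≈ 0.4037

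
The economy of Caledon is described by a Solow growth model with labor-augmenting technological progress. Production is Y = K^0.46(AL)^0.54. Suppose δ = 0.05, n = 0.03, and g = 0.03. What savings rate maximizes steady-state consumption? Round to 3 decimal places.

s_gold = 0.460

Capital per effective worker breaks even when investment replaces (n + g + δ)·k; here n + g + δ = 0.11.
At the golden rule MPK = n+g+δ, and in any Cobb-Douglas steady state s = (n+g+δ)·k/y = MPK·k/y = capital's share 0.46.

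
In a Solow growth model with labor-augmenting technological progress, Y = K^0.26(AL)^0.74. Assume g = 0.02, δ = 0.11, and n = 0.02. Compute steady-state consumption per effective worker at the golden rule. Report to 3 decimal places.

Capital per effective worker breaks even when investment replaces (n + g + δ)·k; here n + g + δ = 0.15.
Setting f'(k) = n+g+δ gives 0.26·k^(0.26−1) = 0.15, hence k_gold = (0.26/0.15)^(1/0.74) ≈ 2.1029.
y_gold = 2.1029^0.26 ≈ 1.2132.
c_gold = y_gold − (n+g+δ)·k_gold = 1.2132 − 0.15·2.1029 ≈ 0.8978.

c_gold ≈ 0.898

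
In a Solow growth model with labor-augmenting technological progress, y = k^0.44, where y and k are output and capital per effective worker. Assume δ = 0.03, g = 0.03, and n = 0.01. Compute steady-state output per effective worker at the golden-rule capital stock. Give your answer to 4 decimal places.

Break-even investment rate: n + g + δ = 0.01 + 0.03 + 0.03 = 0.07.
Setting f'(k) = n+g+δ gives 0.44·k^(0.44−1) = 0.07, hence k_gold = (0.44/0.07)^(1/0.56) ≈ 26.6461.
Output: y_gold = k_gold^0.44 = 26.6461^0.44 ≈ 4.2391.

y_gold ≈ 4.2391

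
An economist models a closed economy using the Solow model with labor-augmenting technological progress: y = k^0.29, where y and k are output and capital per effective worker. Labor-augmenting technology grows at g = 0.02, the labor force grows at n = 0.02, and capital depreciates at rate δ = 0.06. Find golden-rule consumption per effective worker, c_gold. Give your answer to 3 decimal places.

c_gold ≈ 1.097

The effective depreciation rate is n + g + δ = 0.02 + 0.02 + 0.06 = 0.1.
Setting f'(k) = n+g+δ gives 0.29·k^(0.29−1) = 0.1, hence k_gold = (0.29/0.1)^(1/0.71) ≈ 4.4799.
y_gold = 4.4799^0.29 ≈ 1.5448.
c_gold = y_gold − (n+g+δ)·k_gold = 1.5448 − 0.1·4.4799 ≈ 1.0968.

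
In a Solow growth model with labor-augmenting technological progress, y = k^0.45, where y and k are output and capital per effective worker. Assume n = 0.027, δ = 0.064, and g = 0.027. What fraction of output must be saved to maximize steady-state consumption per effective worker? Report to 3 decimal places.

Capital per effective worker breaks even when investment replaces (n + g + δ)·k; here n + g + δ = 0.118.
At the golden rule MPK = n+g+δ, and in any Cobb-Douglas steady state s = (n+g+δ)·k/y = MPK·k/y = capital's share 0.45.

s_gold = 0.450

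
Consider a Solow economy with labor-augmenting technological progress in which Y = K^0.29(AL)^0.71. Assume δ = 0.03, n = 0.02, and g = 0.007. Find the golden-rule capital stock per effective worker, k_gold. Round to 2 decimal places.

n + g + δ = 0.02 + 0.007 + 0.03 = 0.057.
At the golden rule the marginal product of capital equals n+g+δ: 0.29·k^(0.29−1) = 0.057. Solving, k_gold = (0.29/0.057)^(1/0.71) ≈ 9.8879.

k_gold ≈ 9.89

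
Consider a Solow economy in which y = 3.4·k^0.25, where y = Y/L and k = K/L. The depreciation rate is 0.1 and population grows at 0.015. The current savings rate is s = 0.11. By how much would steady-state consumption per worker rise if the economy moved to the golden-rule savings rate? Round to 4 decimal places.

n + δ = 0.015 + 0.1 = 0.115.
Current steady state (s = 0.11): k* = (0.11·3.4/0.115)^(1/0.75) ≈ 4.8184, y* = 3.4·4.8184^0.25 ≈ 5.0374, c* = (1−0.11)·5.0374 ≈ 4.4833.
Setting f'(k) = n+δ gives 0.25·3.4·k^(0.25−1) = 0.115, hence k_gold = (0.25·3.4/0.115)^(1/0.75) ≈ 14.3978.
y_gold = 3.4·14.3978^0.25 ≈ 6.6230, c_gold = y_gold − 0.115·k_gold ≈ 4.9672.
Gain: Δc = 4.9672 − 4.4833 ≈ 0.4840.

Δc ≈ 0.4840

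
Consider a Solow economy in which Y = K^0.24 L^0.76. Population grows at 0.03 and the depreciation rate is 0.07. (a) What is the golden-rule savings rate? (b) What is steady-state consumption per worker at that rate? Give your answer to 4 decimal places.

(a) s_gold = 0.2400; (b) c_gold ≈ 1.0020

Capital per worker breaks even when investment replaces (n + δ)·k; here n + δ = 0.1.
For Cobb-Douglas, s_gold equals capital's share: s_gold = 0.24.
At the golden rule the marginal product of capital equals n+δ: 0.24·k^(0.24−1) = 0.1. Solving, k_gold = (0.24/0.1)^(1/0.76) ≈ 3.1643.
y_gold = 3.1643^0.24 ≈ 1.3185; c_gold = (1−0.24)·y_gold ≈ 1.0020.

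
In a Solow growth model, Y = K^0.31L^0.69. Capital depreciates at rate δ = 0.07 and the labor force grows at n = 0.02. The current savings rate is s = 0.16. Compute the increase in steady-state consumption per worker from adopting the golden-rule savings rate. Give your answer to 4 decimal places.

n + δ = 0.02 + 0.07 = 0.09.
Current steady state (s = 0.16): k* = (0.16/0.09)^(1/0.69) ≈ 2.3022, y* = 2.3022^0.31 ≈ 1.2950, c* = (1−0.16)·1.2950 ≈ 1.0878.
Golden rule sets MPK = n+δ: 0.31·k^(0.31−1) = 0.09, so k_gold = (0.31/0.09)^(1/0.69) ≈ 6.0039.
y_gold = 6.0039^0.31 ≈ 1.7431, c_gold = y_gold − 0.09·k_gold ≈ 1.2027.
Gain: Δc = 1.2027 − 1.0878 ≈ 0.1149.

Δc ≈ 0.1149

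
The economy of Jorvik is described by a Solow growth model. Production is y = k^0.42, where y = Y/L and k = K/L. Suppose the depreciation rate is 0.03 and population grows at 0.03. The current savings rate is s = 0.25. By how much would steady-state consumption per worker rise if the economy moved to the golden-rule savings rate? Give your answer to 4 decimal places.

Δc ≈ 0.2655

n + δ = 0.03 + 0.03 = 0.06.
Current steady state (s = 0.25): k* = (0.25/0.06)^(1/0.58) ≈ 11.7112, y* = 11.7112^0.42 ≈ 2.8107, c* = (1−0.25)·2.8107 ≈ 2.1080.
At the golden rule the marginal product of capital equals n+δ: 0.42·k^(0.42−1) = 0.06. Solving, k_gold = (0.42/0.06)^(1/0.58) ≈ 28.6461.
y_gold = 28.6461^0.42 ≈ 4.0923, c_gold = y_gold − 0.06·k_gold ≈ 2.3735.
Gain: Δc = 2.3735 − 2.1080 ≈ 0.2655.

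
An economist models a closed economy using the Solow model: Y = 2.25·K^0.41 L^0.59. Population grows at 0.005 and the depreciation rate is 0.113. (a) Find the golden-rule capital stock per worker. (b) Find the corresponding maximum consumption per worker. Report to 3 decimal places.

(a) k_gold ≈ 32.636; (b) c_gold ≈ 5.542

Capital per worker breaks even when investment replaces (n + δ)·k; here n + δ = 0.118.
Golden rule sets MPK = n+δ: 0.41·2.25·k^(0.41−1) = 0.118, so k_gold = (0.41·2.25/0.118)^(1/0.59) ≈ 32.6364.
y_gold = 2.25·32.6364^0.41 ≈ 9.3929; c_gold = y_gold − 0.118·k_gold ≈ 5.5418.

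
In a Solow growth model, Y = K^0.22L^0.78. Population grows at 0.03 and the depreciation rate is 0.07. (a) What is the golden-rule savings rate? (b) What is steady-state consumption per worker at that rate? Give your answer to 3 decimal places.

Break-even investment rate: n + δ = 0.03 + 0.07 = 0.1.
For Cobb-Douglas, s_gold equals capital's share: s_gold = 0.22.
Golden rule sets MPK = n+δ: 0.22·k^(0.22−1) = 0.1, so k_gold = (0.22/0.1)^(1/0.78) ≈ 2.7479.
y_gold = 2.7479^0.22 ≈ 1.2491; c_gold = (1−0.22)·y_gold ≈ 0.9743.

(a) s_gold = 0.220; (b) c_gold ≈ 0.974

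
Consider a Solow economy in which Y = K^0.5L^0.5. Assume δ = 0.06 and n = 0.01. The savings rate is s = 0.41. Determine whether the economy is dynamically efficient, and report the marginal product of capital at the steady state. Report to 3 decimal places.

The effective depreciation rate is n + δ = 0.01 + 0.06 = 0.07.
Steady-state k*: s·k^0.5 = 0.07·k gives k* = (0.41/0.07)^(1/0.5) ≈ 34.3061.
MPK = 0.5·34.3061^(-0.5) ≈ 0.0854.
MPK > n+δ = 0.07, so the economy is dynamically efficient (under-saving).

dynamically efficient; MPK ≈ 0.085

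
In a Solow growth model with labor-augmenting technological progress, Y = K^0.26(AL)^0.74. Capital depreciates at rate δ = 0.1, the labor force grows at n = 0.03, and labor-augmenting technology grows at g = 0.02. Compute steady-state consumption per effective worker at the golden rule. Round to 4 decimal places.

c_gold ≈ 0.8978

The effective depreciation rate is n + g + δ = 0.03 + 0.02 + 0.1 = 0.15.
Setting f'(k) = n+g+δ gives 0.26·k^(0.26−1) = 0.15, hence k_gold = (0.26/0.15)^(1/0.74) ≈ 2.1029.
y_gold = 2.1029^0.26 ≈ 1.2132.
c_gold = y_gold − (n+g+δ)·k_gold = 1.2132 − 0.15·2.1029 ≈ 0.8978.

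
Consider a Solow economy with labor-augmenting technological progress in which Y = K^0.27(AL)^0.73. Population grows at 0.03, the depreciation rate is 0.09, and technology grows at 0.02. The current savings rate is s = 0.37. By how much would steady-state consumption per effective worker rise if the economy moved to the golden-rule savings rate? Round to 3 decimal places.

n + g + δ = 0.03 + 0.02 + 0.09 = 0.14.
Current steady state (s = 0.37): k* = (0.37/0.14)^(1/0.73) ≈ 3.7860, y* = 3.7860^0.27 ≈ 1.4325, c* = (1−0.37)·1.4325 ≈ 0.9025.
At the golden rule the marginal product of capital equals n+g+δ: 0.27·k^(0.27−1) = 0.14. Solving, k_gold = (0.27/0.14)^(1/0.73) ≈ 2.4589.
y_gold = 2.4589^0.27 ≈ 1.2750, c_gold = y_gold − 0.14·k_gold ≈ 0.9307.
Gain: Δc = 0.9307 − 0.9025 ≈ 0.0282.

Δc ≈ 0.028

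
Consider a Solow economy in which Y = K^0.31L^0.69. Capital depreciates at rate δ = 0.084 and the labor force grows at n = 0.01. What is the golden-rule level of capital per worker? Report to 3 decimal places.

k_gold ≈ 5.637

Capital per worker breaks even when investment replaces (n + δ)·k; here n + δ = 0.094.
Golden rule sets MPK = n+δ: 0.31·k^(0.31−1) = 0.094, so k_gold = (0.31/0.094)^(1/0.69) ≈ 5.6372.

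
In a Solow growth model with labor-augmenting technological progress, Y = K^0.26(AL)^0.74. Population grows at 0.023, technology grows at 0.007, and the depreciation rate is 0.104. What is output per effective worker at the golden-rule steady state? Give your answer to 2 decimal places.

y_gold ≈ 1.26

The effective depreciation rate is n + g + δ = 0.023 + 0.007 + 0.104 = 0.134.
Golden rule sets MPK = n+g+δ: 0.26·k^(0.26−1) = 0.134, so k_gold = (0.26/0.134)^(1/0.74) ≈ 2.4491.
Output: y_gold = k_gold^0.26 = 2.4491^0.26 ≈ 1.2622.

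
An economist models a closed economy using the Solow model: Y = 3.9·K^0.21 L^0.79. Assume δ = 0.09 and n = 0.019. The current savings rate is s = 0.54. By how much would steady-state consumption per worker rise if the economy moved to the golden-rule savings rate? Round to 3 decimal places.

Break-even investment rate: n + δ = 0.019 + 0.09 = 0.109.
Current steady state (s = 0.54): k* = (0.54·3.9/0.109)^(1/0.79) ≈ 42.4511, y* = 3.9·42.4511^0.21 ≈ 8.5688, c* = (1−0.54)·8.5688 ≈ 3.9417.
Setting f'(k) = n+δ gives 0.21·3.9·k^(0.21−1) = 0.109, hence k_gold = (0.21·3.9/0.109)^(1/0.79) ≈ 12.8434.
y_gold = 3.9·12.8434^0.21 ≈ 6.6663, c_gold = y_gold − 0.109·k_gold ≈ 5.2664.
Gain: Δc = 5.2664 − 3.9417 ≈ 1.3247.

Δc ≈ 1.325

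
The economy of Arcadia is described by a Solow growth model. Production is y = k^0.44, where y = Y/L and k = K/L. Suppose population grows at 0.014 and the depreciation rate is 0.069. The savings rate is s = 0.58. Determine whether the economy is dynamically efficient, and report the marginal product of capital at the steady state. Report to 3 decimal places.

dynamically inefficient; MPK ≈ 0.063

Capital per worker breaks even when investment replaces (n + δ)·k; here n + δ = 0.083.
Steady-state k*: s·k^0.44 = 0.083·k gives k* = (0.58/0.083)^(1/0.56) ≈ 32.1935.
MPK = 0.44·32.1935^(-0.56) ≈ 0.0630.
MPK < n+δ = 0.083, so the economy is dynamically inefficient (over-saving).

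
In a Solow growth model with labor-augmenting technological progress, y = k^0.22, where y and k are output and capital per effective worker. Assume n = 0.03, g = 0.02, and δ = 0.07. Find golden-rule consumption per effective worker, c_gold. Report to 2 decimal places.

c_gold ≈ 0.93

Break-even investment rate: n + g + δ = 0.03 + 0.02 + 0.07 = 0.12.
At the golden rule the marginal product of capital equals n+g+δ: 0.22·k^(0.22−1) = 0.12. Solving, k_gold = (0.22/0.12)^(1/0.78) ≈ 2.1751.
y_gold = 2.1751^0.22 ≈ 1.1864.
c_gold = y_gold − (n+g+δ)·k_gold = 1.1864 − 0.12·2.1751 ≈ 0.9254.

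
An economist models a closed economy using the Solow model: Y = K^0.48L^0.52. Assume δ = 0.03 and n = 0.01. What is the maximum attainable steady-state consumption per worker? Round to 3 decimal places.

The effective depreciation rate is n + δ = 0.01 + 0.03 = 0.04.
Setting f'(k) = n+δ gives 0.48·k^(0.48−1) = 0.04, hence k_gold = (0.48/0.04)^(1/0.52) ≈ 118.9456.
y_gold = 118.9456^0.48 ≈ 9.9121.
c_gold = y_gold − (n+δ)·k_gold = 9.9121 − 0.04·118.9456 ≈ 5.1543.

c_gold ≈ 5.154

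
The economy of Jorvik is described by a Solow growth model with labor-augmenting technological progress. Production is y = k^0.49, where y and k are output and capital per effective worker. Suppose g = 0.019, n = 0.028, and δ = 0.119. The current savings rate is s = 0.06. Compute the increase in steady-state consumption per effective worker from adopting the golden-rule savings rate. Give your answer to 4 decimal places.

Δc ≈ 1.0893

Break-even investment rate: n + g + δ = 0.028 + 0.019 + 0.119 = 0.166.
Current steady state (s = 0.06): k* = (0.06/0.166)^(1/0.51) ≈ 0.1360, y* = 0.1360^0.49 ≈ 0.3762, c* = (1−0.06)·0.3762 ≈ 0.3536.
Maximizing c = f(k) − (n+g+δ)·k gives f'(k) = n+g+δ, i.e. 0.49·k^(0.49−1) = 0.166, so k_gold = (0.49/0.166)^(1/0.51) ≈ 8.3511.
y_gold = 8.3511^0.49 ≈ 2.8291, c_gold = y_gold − 0.166·k_gold ≈ 1.4429.
Gain: Δc = 1.4429 − 0.3536 ≈ 1.0893.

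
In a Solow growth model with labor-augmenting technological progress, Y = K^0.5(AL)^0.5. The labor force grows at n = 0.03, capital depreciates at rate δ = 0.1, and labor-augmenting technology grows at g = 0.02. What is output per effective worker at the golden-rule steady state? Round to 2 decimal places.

n + g + δ = 0.03 + 0.02 + 0.1 = 0.15.
Maximizing c = f(k) − (n+g+δ)·k gives f'(k) = n+g+δ, i.e. 0.5·k^(0.5−1) = 0.15, so k_gold = (0.5/0.15)^(1/0.5) ≈ 11.1111.
Output: y_gold = k_gold^0.5 = 11.1111^0.5 ≈ 3.3333.

y_gold ≈ 3.33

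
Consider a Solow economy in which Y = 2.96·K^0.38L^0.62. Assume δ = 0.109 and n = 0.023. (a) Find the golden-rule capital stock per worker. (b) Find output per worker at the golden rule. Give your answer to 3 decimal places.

Break-even investment rate: n + δ = 0.023 + 0.109 = 0.132.
Setting f'(k) = n+δ gives 0.38·2.96·k^(0.38−1) = 0.132, hence k_gold = (0.38·2.96/0.132)^(1/0.62) ≈ 31.6817.
y_gold = 2.96·31.6817^0.38 ≈ 11.0052.

(a) k_gold ≈ 31.682; (b) y_gold ≈ 11.005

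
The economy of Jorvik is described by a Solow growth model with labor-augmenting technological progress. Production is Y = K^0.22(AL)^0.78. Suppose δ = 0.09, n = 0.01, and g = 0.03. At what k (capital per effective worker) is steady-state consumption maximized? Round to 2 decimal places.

Break-even investment rate: n + g + δ = 0.01 + 0.03 + 0.09 = 0.13.
Setting f'(k) = n+g+δ gives 0.22·k^(0.22−1) = 0.13, hence k_gold = (0.22/0.13)^(1/0.78) ≈ 1.9630.

k_gold ≈ 1.96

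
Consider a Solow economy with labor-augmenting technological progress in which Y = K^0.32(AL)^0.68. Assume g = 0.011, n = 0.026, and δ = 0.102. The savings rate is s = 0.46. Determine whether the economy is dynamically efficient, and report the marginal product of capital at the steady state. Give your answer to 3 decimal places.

dynamically inefficient; MPK ≈ 0.097

Capital per effective worker breaks even when investment replaces (n + g + δ)·k; here n + g + δ = 0.139.
Steady-state k*: s·k^0.32 = 0.139·k gives k* = (0.46/0.139)^(1/0.68) ≈ 5.8120.
MPK = 0.32·5.8120^(-0.68) ≈ 0.0967.
MPK < n+g+δ = 0.139, so the economy is dynamically inefficient (over-saving).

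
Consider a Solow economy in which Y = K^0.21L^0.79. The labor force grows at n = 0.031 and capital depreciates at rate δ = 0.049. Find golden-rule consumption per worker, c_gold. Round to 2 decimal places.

c_gold ≈ 1.02

n + δ = 0.031 + 0.049 = 0.08.
Golden rule sets MPK = n+δ: 0.21·k^(0.21−1) = 0.08, so k_gold = (0.21/0.08)^(1/0.79) ≈ 3.3927.
y_gold = 3.3927^0.21 ≈ 1.2925.
c_gold = y_gold − (n+δ)·k_gold = 1.2925 − 0.08·3.3927 ≈ 1.0210.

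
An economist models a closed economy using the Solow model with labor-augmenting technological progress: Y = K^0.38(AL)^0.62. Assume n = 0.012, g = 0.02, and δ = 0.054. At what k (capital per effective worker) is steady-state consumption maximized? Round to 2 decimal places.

k_gold ≈ 10.98

Capital per effective worker breaks even when investment replaces (n + g + δ)·k; here n + g + δ = 0.086.
Setting f'(k) = n+g+δ gives 0.38·k^(0.38−1) = 0.086, hence k_gold = (0.38/0.086)^(1/0.62) ≈ 10.9846.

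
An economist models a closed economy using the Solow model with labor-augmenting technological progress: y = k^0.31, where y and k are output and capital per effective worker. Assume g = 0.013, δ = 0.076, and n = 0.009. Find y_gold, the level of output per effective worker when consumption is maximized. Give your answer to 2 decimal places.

y_gold ≈ 1.68

Break-even investment rate: n + g + δ = 0.009 + 0.013 + 0.076 = 0.098.
Maximizing c = f(k) − (n+g+δ)·k gives f'(k) = n+g+δ, i.e. 0.31·k^(0.31−1) = 0.098, so k_gold = (0.31/0.098)^(1/0.69) ≈ 5.3068.
Output: y_gold = k_gold^0.31 = 5.3068^0.31 ≈ 1.6776.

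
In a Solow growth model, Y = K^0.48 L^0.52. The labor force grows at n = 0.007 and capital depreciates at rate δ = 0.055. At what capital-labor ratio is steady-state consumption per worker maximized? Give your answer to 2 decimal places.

k_gold ≈ 51.21

The effective depreciation rate is n + δ = 0.007 + 0.055 = 0.062.
Setting f'(k) = n+δ gives 0.48·k^(0.48−1) = 0.062, hence k_gold = (0.48/0.062)^(1/0.52) ≈ 51.2066.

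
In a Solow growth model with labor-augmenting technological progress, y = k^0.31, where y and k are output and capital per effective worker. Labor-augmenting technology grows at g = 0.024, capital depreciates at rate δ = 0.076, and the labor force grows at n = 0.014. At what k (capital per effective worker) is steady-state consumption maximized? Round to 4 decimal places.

Break-even investment rate: n + g + δ = 0.014 + 0.024 + 0.076 = 0.114.
At the golden rule the marginal product of capital equals n+g+δ: 0.31·k^(0.31−1) = 0.114. Solving, k_gold = (0.31/0.114)^(1/0.69) ≈ 4.2623.

k_gold ≈ 4.2623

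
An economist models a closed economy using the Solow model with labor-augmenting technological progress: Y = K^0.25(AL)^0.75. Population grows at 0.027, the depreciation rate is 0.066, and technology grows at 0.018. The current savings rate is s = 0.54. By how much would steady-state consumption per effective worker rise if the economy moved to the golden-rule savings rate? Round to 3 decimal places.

Δc ≈ 0.204

n + g + δ = 0.027 + 0.018 + 0.066 = 0.111.
Current steady state (s = 0.54): k* = (0.54/0.111)^(1/0.75) ≈ 8.2432, y* = 8.2432^0.25 ≈ 1.6944, c* = (1−0.54)·1.6944 ≈ 0.7794.
Golden rule sets MPK = n+g+δ: 0.25·k^(0.25−1) = 0.111, so k_gold = (0.25/0.111)^(1/0.75) ≈ 2.9523.
y_gold = 2.9523^0.25 ≈ 1.3108, c_gold = y_gold − 0.111·k_gold ≈ 0.9831.
Gain: Δc = 0.9831 − 0.7794 ≈ 0.2037.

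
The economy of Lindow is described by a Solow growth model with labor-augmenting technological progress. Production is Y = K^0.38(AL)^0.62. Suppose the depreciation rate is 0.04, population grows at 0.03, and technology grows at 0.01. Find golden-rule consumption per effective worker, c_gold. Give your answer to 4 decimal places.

The effective depreciation rate is n + g + δ = 0.03 + 0.01 + 0.04 = 0.08.
Setting f'(k) = n+g+δ gives 0.38·k^(0.38−1) = 0.08, hence k_gold = (0.38/0.08)^(1/0.62) ≈ 12.3436.
y_gold = 12.3436^0.38 ≈ 2.5986.
c_gold = y_gold − (n+g+δ)·k_gold = 2.5986 − 0.08·12.3436 ≈ 1.6112.

c_gold ≈ 1.6112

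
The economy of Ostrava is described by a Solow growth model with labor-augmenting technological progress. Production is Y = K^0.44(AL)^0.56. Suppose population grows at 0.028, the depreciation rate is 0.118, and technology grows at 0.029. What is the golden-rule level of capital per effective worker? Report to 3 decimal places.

Capital per effective worker breaks even when investment replaces (n + g + δ)·k; here n + g + δ = 0.175.
Setting f'(k) = n+g+δ gives 0.44·k^(0.44−1) = 0.175, hence k_gold = (0.44/0.175)^(1/0.56) ≈ 5.1883.

k_gold ≈ 5.188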